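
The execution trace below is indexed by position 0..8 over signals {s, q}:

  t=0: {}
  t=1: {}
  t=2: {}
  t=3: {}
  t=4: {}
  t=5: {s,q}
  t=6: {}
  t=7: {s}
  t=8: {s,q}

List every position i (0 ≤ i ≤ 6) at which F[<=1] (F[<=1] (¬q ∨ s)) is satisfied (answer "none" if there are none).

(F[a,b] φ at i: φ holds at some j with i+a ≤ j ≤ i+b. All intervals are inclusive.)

Evaluate at each i in [0,6]:
  i=0: ✓ (witness j=0)
  i=1: ✓ (witness j=1)
  i=2: ✓ (witness j=2)
  i=3: ✓ (witness j=3)
  i=4: ✓ (witness j=4)
  i=5: ✓ (witness j=5)
  i=6: ✓ (witness j=6)

0, 1, 2, 3, 4, 5, 6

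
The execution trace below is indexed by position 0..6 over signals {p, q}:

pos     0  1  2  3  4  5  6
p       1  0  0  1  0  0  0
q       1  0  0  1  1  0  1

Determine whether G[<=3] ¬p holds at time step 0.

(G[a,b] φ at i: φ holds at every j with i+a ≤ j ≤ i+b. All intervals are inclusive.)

False

Check ¬p at every j in [0,3]:
  j=0: false
  j=1: true
  j=2: true
  j=3: false
Fails at j=0 → formula fails.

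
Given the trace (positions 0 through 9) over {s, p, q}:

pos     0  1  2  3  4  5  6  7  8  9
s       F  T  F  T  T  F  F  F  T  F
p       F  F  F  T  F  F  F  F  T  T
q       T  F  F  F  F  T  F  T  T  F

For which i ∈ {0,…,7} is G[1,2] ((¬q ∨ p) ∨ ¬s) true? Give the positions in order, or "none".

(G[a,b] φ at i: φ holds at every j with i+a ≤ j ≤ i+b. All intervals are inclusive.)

Evaluate at each i in [0,7]:
  i=0: ✓ (all of [1,2])
  i=1: ✓ (all of [2,3])
  i=2: ✓ (all of [3,4])
  i=3: ✓ (all of [4,5])
  i=4: ✓ (all of [5,6])
  i=5: ✓ (all of [6,7])
  i=6: ✓ (all of [7,8])
  i=7: ✓ (all of [8,9])

0, 1, 2, 3, 4, 5, 6, 7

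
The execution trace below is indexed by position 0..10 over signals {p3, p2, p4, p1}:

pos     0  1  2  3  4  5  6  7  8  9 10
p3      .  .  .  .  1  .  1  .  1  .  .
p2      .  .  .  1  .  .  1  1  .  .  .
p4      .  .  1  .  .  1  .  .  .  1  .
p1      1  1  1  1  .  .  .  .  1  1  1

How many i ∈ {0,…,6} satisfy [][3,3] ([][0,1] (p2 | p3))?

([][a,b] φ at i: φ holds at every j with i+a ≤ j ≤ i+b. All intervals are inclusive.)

Evaluate at each i in [0,6]:
  i=0: ✓ (all of [3,3])
  i=1: ✗ (fails at j=4)
  i=2: ✗ (fails at j=5)
  i=3: ✓ (all of [6,6])
  i=4: ✓ (all of [7,7])
  i=5: ✗ (fails at j=8)
  i=6: ✗ (fails at j=9)
Positions where it holds: {0, 3, 4} → 3.

3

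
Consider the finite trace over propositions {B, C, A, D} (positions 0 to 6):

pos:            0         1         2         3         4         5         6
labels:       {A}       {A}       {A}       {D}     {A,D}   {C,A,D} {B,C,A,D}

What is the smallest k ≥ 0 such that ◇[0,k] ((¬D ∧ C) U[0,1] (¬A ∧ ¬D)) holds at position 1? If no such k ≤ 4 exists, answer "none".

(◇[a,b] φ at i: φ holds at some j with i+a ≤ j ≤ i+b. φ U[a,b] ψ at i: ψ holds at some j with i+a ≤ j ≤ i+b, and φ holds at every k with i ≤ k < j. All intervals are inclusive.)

Scan j = 1,2,… for ((¬D ∧ C) U[0,1] (¬A ∧ ¬D)):
  j=1: fails
  j=2: fails
  j=3: fails
  j=4: fails
  j=5: fails
No j in [1,5] satisfies it → none.

none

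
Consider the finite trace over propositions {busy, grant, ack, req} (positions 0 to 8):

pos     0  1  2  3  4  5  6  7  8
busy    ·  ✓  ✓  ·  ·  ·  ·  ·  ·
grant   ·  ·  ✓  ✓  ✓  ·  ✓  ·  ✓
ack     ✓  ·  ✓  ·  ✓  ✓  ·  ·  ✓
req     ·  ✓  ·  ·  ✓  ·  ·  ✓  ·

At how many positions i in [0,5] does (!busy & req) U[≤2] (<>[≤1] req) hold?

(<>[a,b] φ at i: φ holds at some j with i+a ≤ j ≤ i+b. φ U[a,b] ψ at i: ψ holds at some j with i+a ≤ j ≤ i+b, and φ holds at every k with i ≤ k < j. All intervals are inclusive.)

4

Evaluate at each i in [0,5]:
  i=0: ✓ (rhs at j=0)
  i=1: ✓ (rhs at j=1)
  i=2: ✗ (lhs fails at k=2 before rhs at j=3)
  i=3: ✓ (rhs at j=3)
  i=4: ✓ (rhs at j=4)
  i=5: ✗ (lhs fails at k=5 before rhs at j=6)
Positions where it holds: {0, 1, 3, 4} → 4.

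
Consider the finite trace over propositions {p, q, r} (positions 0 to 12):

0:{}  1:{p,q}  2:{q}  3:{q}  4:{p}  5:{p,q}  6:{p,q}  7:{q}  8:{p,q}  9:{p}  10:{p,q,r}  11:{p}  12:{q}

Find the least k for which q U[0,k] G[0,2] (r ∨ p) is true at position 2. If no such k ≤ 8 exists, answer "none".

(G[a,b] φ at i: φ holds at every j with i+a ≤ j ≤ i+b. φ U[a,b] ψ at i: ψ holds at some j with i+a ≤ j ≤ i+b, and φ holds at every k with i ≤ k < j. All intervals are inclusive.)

2

Need earliest j ≥ 2 with G[0,2] (r ∨ p), and q at every k in [2,j-1].
  j=2: rhs fails.
  j=3: rhs fails.
  j=4: rhs holds; lhs holds on [2,3]. k = 2.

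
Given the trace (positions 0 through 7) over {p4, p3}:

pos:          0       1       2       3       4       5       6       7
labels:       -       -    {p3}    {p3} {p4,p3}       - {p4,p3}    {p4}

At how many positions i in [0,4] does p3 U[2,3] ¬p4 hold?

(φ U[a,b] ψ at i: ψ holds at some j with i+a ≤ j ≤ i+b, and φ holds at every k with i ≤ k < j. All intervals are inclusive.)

2

Evaluate at each i in [0,4]:
  i=0: ✗ (lhs fails at k=0 before rhs at j=2)
  i=1: ✗ (lhs fails at k=1 before rhs at j=3)
  i=2: ✓ (rhs at j=5; lhs holds on [2,4])
  i=3: ✓ (rhs at j=5; lhs holds on [3,4])
  i=4: ✗ (no rhs in [6,7])
Positions where it holds: {2, 3} → 2.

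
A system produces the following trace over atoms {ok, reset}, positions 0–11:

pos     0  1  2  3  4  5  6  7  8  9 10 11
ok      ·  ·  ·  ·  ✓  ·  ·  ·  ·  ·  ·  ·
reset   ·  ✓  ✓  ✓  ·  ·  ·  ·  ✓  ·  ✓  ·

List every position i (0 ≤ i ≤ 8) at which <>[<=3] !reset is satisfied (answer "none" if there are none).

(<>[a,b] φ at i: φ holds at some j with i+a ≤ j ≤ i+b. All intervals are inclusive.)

0, 1, 2, 3, 4, 5, 6, 7, 8

Evaluate at each i in [0,8]:
  i=0: ✓ (witness j=0)
  i=1: ✓ (witness j=4)
  i=2: ✓ (witness j=4)
  i=3: ✓ (witness j=4)
  i=4: ✓ (witness j=4)
  i=5: ✓ (witness j=5)
  i=6: ✓ (witness j=6)
  i=7: ✓ (witness j=7)
  i=8: ✓ (witness j=9)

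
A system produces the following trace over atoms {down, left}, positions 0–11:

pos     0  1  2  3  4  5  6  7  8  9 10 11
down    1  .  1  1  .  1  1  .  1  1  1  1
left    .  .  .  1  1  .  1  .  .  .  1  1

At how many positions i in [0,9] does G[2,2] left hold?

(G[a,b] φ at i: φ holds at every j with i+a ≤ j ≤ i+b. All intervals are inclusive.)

5

Evaluate at each i in [0,9]:
  i=0: ✗ (fails at j=2)
  i=1: ✓ (all of [3,3])
  i=2: ✓ (all of [4,4])
  i=3: ✗ (fails at j=5)
  i=4: ✓ (all of [6,6])
  i=5: ✗ (fails at j=7)
  i=6: ✗ (fails at j=8)
  i=7: ✗ (fails at j=9)
  i=8: ✓ (all of [10,10])
  i=9: ✓ (all of [11,11])
Positions where it holds: {1, 2, 4, 8, 9} → 5.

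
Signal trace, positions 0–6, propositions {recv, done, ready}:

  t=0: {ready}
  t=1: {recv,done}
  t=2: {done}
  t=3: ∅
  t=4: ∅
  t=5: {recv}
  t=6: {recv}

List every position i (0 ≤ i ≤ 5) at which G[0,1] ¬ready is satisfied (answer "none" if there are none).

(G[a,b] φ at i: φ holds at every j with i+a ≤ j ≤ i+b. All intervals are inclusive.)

Evaluate at each i in [0,5]:
  i=0: ✗ (fails at j=0)
  i=1: ✓ (all of [1,2])
  i=2: ✓ (all of [2,3])
  i=3: ✓ (all of [3,4])
  i=4: ✓ (all of [4,5])
  i=5: ✓ (all of [5,6])

1, 2, 3, 4, 5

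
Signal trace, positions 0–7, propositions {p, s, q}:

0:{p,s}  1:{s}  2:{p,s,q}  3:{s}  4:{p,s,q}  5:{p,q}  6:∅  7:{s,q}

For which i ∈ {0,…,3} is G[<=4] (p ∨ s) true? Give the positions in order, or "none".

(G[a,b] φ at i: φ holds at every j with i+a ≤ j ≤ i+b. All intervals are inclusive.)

0, 1

Evaluate at each i in [0,3]:
  i=0: ✓ (all of [0,4])
  i=1: ✓ (all of [1,5])
  i=2: ✗ (fails at j=6)
  i=3: ✗ (fails at j=6)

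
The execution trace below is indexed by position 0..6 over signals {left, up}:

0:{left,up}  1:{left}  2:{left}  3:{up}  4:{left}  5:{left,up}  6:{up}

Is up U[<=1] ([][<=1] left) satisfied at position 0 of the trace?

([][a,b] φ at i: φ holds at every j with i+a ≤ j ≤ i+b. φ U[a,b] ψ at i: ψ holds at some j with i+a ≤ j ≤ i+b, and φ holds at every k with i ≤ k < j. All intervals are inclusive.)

True

Need some j in [0,1] with [][<=1] left, and up at every k in [0,j-1].
  j=0: [][<=1] left holds; no prefix to check → satisfied.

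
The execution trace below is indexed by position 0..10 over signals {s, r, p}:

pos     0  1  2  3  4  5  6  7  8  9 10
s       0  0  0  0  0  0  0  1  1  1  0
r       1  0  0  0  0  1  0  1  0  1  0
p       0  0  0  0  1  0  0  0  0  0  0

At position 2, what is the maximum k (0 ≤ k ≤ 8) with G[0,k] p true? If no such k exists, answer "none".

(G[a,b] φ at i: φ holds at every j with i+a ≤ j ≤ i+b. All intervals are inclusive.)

p must hold from j=2 onward; find where it first fails.
  j=2: fails → no k works.

none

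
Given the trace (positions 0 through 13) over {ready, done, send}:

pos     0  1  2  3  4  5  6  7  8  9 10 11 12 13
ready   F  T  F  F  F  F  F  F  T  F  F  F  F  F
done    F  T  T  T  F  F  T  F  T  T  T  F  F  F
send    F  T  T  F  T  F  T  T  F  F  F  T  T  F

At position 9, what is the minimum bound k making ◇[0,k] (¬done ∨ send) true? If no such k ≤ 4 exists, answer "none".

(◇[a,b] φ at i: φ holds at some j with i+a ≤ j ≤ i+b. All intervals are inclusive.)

Scan j = 9,10,… for (¬done ∨ send):
  j=9: fails
  j=10: fails
  j=11: holds
First hit at j=11, so smallest k = 11-9 = 2.

2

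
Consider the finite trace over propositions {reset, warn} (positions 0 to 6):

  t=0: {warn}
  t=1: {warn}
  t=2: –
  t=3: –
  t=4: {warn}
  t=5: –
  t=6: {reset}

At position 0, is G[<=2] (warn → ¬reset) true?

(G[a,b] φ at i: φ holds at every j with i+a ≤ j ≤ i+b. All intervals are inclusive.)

Check (warn → ¬reset) at every j in [0,2]:
  j=0: antecedent true; consequent true → ✓
  j=1: antecedent true; consequent true → ✓
  j=2: antecedent false → ✓
All positions satisfy it → formula holds.

Yes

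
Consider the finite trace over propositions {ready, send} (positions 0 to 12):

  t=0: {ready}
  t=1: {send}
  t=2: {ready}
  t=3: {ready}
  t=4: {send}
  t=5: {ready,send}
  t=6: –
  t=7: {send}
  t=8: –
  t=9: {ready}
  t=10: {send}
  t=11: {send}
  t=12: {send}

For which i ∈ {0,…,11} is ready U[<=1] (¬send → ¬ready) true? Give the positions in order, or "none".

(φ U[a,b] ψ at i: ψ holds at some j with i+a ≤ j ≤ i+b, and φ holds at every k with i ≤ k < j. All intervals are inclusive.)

Evaluate at each i in [0,11]:
  i=0: ✓ (rhs at j=1; lhs holds on [0,0])
  i=1: ✓ (rhs at j=1)
  i=2: ✗ (no rhs in [2,3])
  i=3: ✓ (rhs at j=4; lhs holds on [3,3])
  i=4: ✓ (rhs at j=4)
  i=5: ✓ (rhs at j=5)
  i=6: ✓ (rhs at j=6)
  i=7: ✓ (rhs at j=7)
  i=8: ✓ (rhs at j=8)
  i=9: ✓ (rhs at j=10; lhs holds on [9,9])
  i=10: ✓ (rhs at j=10)
  i=11: ✓ (rhs at j=11)

0, 1, 3, 4, 5, 6, 7, 8, 9, 10, 11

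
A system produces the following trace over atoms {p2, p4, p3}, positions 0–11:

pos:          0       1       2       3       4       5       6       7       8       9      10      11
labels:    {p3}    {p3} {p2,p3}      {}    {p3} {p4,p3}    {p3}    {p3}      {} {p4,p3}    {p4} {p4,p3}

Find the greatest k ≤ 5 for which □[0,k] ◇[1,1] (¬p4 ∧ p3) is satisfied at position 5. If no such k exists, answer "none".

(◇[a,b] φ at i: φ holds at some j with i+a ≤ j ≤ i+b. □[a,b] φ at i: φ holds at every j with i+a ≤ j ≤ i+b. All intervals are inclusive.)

◇[1,1] (¬p4 ∧ p3) must hold from j=5 onward; find where it first fails.
  j=5: holds
  j=6: holds
  j=7: fails
Holds on [5,6], so largest k = 1.

1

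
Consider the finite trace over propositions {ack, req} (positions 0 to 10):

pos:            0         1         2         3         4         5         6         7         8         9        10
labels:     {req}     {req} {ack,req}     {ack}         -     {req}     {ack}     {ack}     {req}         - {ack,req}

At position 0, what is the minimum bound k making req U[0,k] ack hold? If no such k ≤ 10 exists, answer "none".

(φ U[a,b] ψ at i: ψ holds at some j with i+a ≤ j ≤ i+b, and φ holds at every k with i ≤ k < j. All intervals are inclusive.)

2

Need earliest j ≥ 0 with ack, and req at every k in [0,j-1].
  j=0: rhs fails.
  j=1: rhs fails.
  j=2: rhs holds; lhs holds on [0,1]. k = 2.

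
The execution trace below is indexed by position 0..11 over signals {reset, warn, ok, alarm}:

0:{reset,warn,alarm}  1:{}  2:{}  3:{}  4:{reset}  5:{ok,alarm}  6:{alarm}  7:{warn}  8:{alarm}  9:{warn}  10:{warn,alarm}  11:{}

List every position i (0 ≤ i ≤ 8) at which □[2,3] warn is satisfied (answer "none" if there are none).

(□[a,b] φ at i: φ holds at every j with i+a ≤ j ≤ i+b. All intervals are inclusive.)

Evaluate at each i in [0,8]:
  i=0: ✗ (fails at j=2)
  i=1: ✗ (fails at j=3)
  i=2: ✗ (fails at j=4)
  i=3: ✗ (fails at j=5)
  i=4: ✗ (fails at j=6)
  i=5: ✗ (fails at j=8)
  i=6: ✗ (fails at j=8)
  i=7: ✓ (all of [9,10])
  i=8: ✗ (fails at j=11)

7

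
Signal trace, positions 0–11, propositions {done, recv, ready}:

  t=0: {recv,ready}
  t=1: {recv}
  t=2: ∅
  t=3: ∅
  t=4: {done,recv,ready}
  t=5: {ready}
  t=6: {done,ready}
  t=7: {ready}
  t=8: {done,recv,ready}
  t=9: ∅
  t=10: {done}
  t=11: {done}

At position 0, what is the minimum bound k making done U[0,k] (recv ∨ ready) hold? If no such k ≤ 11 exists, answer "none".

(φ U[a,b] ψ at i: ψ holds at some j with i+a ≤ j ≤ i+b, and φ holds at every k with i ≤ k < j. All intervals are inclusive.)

0

Need earliest j ≥ 0 with (recv ∨ ready), and done at every k in [0,j-1].
  j=0: rhs holds (empty prefix). k = 0.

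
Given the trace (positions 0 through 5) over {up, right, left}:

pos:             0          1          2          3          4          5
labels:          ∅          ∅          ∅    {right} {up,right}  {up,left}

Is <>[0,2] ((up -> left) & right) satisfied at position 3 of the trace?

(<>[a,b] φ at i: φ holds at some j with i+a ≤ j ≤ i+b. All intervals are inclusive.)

Holds

Check ((up -> left) & right) at each j in [3,5]:
  j=3: true
  j=4: false
  j=5: false
Found at j=3 → formula holds.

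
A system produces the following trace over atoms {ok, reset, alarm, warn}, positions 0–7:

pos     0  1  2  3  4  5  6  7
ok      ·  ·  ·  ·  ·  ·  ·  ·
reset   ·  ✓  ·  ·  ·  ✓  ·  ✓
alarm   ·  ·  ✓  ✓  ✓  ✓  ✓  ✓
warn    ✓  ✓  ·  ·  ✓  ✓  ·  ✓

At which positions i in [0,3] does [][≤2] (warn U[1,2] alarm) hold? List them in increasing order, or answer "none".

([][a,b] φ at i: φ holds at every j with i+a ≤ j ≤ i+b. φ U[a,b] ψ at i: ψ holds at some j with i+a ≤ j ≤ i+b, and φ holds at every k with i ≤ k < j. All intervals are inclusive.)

none

Evaluate at each i in [0,3]:
  i=0: ✗ (fails at j=2)
  i=1: ✗ (fails at j=2)
  i=2: ✗ (fails at j=2)
  i=3: ✗ (fails at j=3)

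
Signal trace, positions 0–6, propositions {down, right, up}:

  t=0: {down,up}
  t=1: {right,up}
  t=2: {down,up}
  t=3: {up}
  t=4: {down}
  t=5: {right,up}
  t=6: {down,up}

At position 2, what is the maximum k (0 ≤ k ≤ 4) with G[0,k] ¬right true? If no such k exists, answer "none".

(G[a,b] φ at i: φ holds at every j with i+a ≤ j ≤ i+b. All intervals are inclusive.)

¬right must hold from j=2 onward; find where it first fails.
  j=2: holds
  j=3: holds
  j=4: holds
  j=5: fails
Holds on [2,4], so largest k = 2.

2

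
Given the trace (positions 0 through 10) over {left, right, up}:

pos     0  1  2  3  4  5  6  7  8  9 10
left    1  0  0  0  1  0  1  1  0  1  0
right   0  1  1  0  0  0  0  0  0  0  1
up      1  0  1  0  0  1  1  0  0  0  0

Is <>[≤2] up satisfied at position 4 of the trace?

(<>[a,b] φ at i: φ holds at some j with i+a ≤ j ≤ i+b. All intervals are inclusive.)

Yes

Check up at each j in [4,6]:
  j=4: false
  j=5: true
  j=6: true
Found at j=5 → formula holds.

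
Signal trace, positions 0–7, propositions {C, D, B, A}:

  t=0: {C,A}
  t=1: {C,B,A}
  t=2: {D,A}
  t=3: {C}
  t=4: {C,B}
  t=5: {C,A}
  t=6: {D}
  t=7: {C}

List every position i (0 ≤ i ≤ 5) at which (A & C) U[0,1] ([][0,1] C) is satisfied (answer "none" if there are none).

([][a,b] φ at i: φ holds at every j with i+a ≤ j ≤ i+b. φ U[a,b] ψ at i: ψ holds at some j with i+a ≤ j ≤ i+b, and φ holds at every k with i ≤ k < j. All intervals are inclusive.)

Evaluate at each i in [0,5]:
  i=0: ✓ (rhs at j=0)
  i=1: ✗ (no rhs in [1,2])
  i=2: ✗ (lhs fails at k=2 before rhs at j=3)
  i=3: ✓ (rhs at j=3)
  i=4: ✓ (rhs at j=4)
  i=5: ✗ (no rhs in [5,6])

0, 3, 4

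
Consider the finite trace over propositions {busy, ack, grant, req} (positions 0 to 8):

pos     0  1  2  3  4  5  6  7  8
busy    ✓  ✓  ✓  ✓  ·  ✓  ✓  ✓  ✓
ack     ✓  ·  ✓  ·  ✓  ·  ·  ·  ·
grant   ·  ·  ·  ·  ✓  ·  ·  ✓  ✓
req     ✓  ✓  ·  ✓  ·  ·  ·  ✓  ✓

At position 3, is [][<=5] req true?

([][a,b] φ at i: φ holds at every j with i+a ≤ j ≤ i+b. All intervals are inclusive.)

Check req at every j in [3,8]:
  j=3: true
  j=4: false
  j=5: false
  j=6: false
  j=7: true
  j=8: true
Fails at j=4 → formula fails.

Does not hold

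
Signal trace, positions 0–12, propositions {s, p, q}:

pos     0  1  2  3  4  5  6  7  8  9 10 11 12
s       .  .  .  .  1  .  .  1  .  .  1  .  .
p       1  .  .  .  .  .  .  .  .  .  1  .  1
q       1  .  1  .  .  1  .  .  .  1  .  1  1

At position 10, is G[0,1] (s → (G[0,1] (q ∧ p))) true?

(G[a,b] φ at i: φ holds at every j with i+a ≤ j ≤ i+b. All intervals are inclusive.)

Check (s → (G[0,1] (q ∧ p))) at every j in [10,11]:
  j=10: antecedent true; consequent fails at 10 → ✗
  j=11: antecedent false → ✓
Fails at j=10 → formula fails.

False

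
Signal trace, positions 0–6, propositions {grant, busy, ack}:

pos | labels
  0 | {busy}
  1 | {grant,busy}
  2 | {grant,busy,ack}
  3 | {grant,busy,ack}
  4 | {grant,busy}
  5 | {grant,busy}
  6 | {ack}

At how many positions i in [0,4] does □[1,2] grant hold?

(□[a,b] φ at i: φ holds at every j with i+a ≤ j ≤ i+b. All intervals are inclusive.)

4

Evaluate at each i in [0,4]:
  i=0: ✓ (all of [1,2])
  i=1: ✓ (all of [2,3])
  i=2: ✓ (all of [3,4])
  i=3: ✓ (all of [4,5])
  i=4: ✗ (fails at j=6)
Positions where it holds: {0, 1, 2, 3} → 4.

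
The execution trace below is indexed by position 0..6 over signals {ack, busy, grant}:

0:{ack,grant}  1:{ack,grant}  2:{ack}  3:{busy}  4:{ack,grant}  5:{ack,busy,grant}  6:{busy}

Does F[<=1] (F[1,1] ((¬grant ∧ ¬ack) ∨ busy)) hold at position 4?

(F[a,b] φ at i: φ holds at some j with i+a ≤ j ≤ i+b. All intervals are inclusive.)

Check F[1,1] ((¬grant ∧ ¬ack) ∨ busy) at each j in [4,5]:
  j=4: holds (witness at 5)
  j=5: holds (witness at 6)
Found at j=4 → formula holds.

Yes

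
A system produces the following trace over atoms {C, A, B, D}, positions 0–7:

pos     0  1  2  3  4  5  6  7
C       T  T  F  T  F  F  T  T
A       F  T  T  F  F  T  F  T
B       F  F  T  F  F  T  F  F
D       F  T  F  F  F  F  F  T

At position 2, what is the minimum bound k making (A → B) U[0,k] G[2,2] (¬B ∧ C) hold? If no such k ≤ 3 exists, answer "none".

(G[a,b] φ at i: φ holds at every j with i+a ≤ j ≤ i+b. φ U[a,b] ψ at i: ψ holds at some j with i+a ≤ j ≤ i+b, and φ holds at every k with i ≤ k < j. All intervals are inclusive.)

Need earliest j ≥ 2 with G[2,2] (¬B ∧ C), and (A → B) at every k in [2,j-1].
  j=2: rhs fails.
  j=3: rhs fails.
  j=4: rhs holds; lhs holds on [2,3]. k = 2.

2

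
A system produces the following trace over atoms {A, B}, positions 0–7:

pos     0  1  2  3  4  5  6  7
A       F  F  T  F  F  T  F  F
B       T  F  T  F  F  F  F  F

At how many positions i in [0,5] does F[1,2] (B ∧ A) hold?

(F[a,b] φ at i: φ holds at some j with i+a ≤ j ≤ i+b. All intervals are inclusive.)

2

Evaluate at each i in [0,5]:
  i=0: ✓ (witness j=2)
  i=1: ✓ (witness j=2)
  i=2: ✗ (none in [3,4])
  i=3: ✗ (none in [4,5])
  i=4: ✗ (none in [5,6])
  i=5: ✗ (none in [6,7])
Positions where it holds: {0, 1} → 2.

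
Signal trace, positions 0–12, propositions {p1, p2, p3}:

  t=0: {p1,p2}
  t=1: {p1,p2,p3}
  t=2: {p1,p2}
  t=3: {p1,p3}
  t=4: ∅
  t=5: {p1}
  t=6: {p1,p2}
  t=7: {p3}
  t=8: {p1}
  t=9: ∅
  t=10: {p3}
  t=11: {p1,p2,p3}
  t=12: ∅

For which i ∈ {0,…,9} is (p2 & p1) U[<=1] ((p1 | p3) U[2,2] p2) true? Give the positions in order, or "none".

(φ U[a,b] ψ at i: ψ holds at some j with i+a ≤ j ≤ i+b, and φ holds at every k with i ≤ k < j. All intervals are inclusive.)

0

Evaluate at each i in [0,9]:
  i=0: ✓ (rhs at j=0)
  i=1: ✗ (no rhs in [1,2])
  i=2: ✗ (no rhs in [2,3])
  i=3: ✗ (no rhs in [3,4])
  i=4: ✗ (no rhs in [4,5])
  i=5: ✗ (no rhs in [5,6])
  i=6: ✗ (no rhs in [6,7])
  i=7: ✗ (no rhs in [7,8])
  i=8: ✗ (no rhs in [8,9])
  i=9: ✗ (no rhs in [9,10])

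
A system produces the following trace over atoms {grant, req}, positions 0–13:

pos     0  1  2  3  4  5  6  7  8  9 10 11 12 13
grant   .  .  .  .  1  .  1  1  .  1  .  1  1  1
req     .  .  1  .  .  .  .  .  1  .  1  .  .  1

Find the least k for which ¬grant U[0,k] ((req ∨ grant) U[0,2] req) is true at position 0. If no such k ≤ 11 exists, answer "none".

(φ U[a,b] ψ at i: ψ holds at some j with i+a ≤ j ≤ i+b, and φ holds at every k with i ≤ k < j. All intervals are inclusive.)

Need earliest j ≥ 0 with ((req ∨ grant) U[0,2] req), and ¬grant at every k in [0,j-1].
  j=0: rhs fails.
  j=1: rhs fails.
  j=2: rhs holds; lhs holds on [0,1]. k = 2.

2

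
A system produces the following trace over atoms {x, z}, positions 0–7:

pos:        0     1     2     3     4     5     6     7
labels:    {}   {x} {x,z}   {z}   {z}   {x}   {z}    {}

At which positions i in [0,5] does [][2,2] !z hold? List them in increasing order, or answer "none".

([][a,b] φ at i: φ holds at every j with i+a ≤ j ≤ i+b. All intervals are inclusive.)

Evaluate at each i in [0,5]:
  i=0: ✗ (fails at j=2)
  i=1: ✗ (fails at j=3)
  i=2: ✗ (fails at j=4)
  i=3: ✓ (all of [5,5])
  i=4: ✗ (fails at j=6)
  i=5: ✓ (all of [7,7])

3, 5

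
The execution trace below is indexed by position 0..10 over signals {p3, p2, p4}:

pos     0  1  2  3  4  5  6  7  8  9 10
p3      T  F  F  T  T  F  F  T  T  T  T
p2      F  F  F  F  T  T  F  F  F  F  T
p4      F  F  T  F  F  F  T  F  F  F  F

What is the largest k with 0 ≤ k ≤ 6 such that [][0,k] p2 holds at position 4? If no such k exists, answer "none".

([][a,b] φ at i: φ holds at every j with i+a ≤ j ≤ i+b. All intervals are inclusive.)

1

p2 must hold from j=4 onward; find where it first fails.
  j=4: holds
  j=5: holds
  j=6: fails
Holds on [4,5], so largest k = 1.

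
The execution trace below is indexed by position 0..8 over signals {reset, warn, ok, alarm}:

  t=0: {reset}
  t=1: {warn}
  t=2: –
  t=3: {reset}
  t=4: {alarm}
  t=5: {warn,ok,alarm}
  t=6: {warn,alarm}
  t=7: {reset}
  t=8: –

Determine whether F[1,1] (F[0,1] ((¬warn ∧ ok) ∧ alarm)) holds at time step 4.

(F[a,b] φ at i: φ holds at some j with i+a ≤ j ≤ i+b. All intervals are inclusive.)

False

Check F[0,1] ((¬warn ∧ ok) ∧ alarm) at each j in [5,5]:
  j=5: fails (none in [5,6])
No position in the window satisfies it → formula fails.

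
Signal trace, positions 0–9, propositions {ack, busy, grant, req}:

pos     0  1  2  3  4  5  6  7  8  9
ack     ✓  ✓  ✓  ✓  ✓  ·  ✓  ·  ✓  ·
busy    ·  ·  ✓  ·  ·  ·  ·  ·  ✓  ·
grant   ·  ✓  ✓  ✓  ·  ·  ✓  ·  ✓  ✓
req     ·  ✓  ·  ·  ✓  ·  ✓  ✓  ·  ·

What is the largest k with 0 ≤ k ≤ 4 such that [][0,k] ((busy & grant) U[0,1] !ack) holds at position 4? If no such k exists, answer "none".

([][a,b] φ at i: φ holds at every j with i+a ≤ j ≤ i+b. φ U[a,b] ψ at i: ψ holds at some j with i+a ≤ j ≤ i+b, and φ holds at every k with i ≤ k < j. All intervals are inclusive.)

((busy & grant) U[0,1] !ack) must hold from j=4 onward; find where it first fails.
  j=4: fails → no k works.

none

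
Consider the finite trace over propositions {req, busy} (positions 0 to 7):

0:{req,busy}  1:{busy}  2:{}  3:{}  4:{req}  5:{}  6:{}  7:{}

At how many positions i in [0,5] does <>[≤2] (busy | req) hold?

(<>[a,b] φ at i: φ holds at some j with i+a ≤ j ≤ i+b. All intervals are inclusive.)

Evaluate at each i in [0,5]:
  i=0: ✓ (witness j=0)
  i=1: ✓ (witness j=1)
  i=2: ✓ (witness j=4)
  i=3: ✓ (witness j=4)
  i=4: ✓ (witness j=4)
  i=5: ✗ (none in [5,7])
Positions where it holds: {0, 1, 2, 3, 4} → 5.

5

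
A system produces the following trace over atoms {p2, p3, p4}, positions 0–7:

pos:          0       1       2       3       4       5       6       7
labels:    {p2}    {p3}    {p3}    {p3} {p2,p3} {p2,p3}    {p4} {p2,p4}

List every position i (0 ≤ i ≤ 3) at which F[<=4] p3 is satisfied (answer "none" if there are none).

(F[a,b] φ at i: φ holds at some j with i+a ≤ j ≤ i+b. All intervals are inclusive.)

Evaluate at each i in [0,3]:
  i=0: ✓ (witness j=1)
  i=1: ✓ (witness j=1)
  i=2: ✓ (witness j=2)
  i=3: ✓ (witness j=3)

0, 1, 2, 3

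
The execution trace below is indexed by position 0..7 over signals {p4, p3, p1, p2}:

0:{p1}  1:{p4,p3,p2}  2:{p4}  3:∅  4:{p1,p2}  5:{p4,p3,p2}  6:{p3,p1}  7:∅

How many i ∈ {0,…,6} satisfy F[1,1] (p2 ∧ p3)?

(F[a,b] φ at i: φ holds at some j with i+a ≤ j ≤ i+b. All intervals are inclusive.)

2

Evaluate at each i in [0,6]:
  i=0: ✓ (witness j=1)
  i=1: ✗ (none in [2,2])
  i=2: ✗ (none in [3,3])
  i=3: ✗ (none in [4,4])
  i=4: ✓ (witness j=5)
  i=5: ✗ (none in [6,6])
  i=6: ✗ (none in [7,7])
Positions where it holds: {0, 4} → 2.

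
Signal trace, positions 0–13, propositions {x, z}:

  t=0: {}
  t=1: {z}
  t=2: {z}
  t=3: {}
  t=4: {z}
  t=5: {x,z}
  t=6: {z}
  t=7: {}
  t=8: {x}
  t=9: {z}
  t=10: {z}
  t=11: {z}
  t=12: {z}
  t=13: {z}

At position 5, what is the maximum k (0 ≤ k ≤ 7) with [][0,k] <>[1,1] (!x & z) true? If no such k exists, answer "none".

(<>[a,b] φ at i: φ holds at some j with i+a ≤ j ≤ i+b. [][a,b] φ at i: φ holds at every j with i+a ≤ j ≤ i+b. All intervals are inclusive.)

0

<>[1,1] (!x & z) must hold from j=5 onward; find where it first fails.
  j=5: holds
  j=6: fails
Holds on [5,5], so largest k = 0.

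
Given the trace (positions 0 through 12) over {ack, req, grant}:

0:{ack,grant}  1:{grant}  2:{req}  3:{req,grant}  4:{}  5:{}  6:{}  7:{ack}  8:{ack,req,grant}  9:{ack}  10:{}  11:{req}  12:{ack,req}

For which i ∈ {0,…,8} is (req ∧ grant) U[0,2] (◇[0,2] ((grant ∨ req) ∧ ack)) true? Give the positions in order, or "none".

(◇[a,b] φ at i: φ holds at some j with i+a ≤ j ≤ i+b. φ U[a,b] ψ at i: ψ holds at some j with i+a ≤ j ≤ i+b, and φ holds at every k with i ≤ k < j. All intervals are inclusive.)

Evaluate at each i in [0,8]:
  i=0: ✓ (rhs at j=0)
  i=1: ✗ (no rhs in [1,3])
  i=2: ✗ (no rhs in [2,4])
  i=3: ✗ (no rhs in [3,5])
  i=4: ✗ (lhs fails at k=4 before rhs at j=6)
  i=5: ✗ (lhs fails at k=5 before rhs at j=6)
  i=6: ✓ (rhs at j=6)
  i=7: ✓ (rhs at j=7)
  i=8: ✓ (rhs at j=8)

0, 6, 7, 8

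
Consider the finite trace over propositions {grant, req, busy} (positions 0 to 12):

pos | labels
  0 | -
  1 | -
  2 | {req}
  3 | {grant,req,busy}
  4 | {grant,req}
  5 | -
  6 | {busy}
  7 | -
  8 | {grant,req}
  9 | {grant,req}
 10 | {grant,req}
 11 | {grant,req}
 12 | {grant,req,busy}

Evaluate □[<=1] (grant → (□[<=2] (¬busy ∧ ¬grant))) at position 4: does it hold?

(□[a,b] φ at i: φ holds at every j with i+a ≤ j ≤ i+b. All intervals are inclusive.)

Check (grant → (□[<=2] (¬busy ∧ ¬grant))) at every j in [4,5]:
  j=4: antecedent true; consequent fails at 4 → ✗
  j=5: antecedent false → ✓
Fails at j=4 → formula fails.

Does not hold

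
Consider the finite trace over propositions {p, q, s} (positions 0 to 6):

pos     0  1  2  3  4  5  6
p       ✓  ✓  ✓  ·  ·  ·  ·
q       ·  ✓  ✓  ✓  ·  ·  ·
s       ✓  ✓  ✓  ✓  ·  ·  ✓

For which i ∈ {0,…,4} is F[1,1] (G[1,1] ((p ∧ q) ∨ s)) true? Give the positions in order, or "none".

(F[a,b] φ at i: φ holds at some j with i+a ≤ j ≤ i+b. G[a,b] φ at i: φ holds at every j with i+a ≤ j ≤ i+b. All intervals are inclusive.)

0, 1, 4

Evaluate at each i in [0,4]:
  i=0: ✓ (witness j=1)
  i=1: ✓ (witness j=2)
  i=2: ✗ (none in [3,3])
  i=3: ✗ (none in [4,4])
  i=4: ✓ (witness j=5)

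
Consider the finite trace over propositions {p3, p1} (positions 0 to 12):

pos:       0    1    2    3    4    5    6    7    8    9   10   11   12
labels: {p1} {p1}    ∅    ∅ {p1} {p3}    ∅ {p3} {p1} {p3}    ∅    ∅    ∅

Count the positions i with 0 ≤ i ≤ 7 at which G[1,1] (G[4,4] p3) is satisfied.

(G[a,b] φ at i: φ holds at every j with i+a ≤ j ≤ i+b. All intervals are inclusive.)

3

Evaluate at each i in [0,7]:
  i=0: ✓ (all of [1,1])
  i=1: ✗ (fails at j=2)
  i=2: ✓ (all of [3,3])
  i=3: ✗ (fails at j=4)
  i=4: ✓ (all of [5,5])
  i=5: ✗ (fails at j=6)
  i=6: ✗ (fails at j=7)
  i=7: ✗ (fails at j=8)
Positions where it holds: {0, 2, 4} → 3.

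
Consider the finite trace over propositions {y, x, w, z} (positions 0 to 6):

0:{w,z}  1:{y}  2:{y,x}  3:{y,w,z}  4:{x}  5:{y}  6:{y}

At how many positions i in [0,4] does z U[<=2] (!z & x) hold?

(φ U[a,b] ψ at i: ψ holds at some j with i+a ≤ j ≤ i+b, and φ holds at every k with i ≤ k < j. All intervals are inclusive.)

3

Evaluate at each i in [0,4]:
  i=0: ✗ (lhs fails at k=1 before rhs at j=2)
  i=1: ✗ (lhs fails at k=1 before rhs at j=2)
  i=2: ✓ (rhs at j=2)
  i=3: ✓ (rhs at j=4; lhs holds on [3,3])
  i=4: ✓ (rhs at j=4)
Positions where it holds: {2, 3, 4} → 3.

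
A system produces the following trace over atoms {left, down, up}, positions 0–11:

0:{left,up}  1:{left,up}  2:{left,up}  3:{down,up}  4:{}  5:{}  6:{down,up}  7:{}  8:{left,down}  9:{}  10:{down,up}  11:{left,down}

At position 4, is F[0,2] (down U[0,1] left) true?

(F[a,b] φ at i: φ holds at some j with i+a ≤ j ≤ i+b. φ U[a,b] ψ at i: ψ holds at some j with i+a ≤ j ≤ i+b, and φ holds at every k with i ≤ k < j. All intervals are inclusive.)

False

Check (down U[0,1] left) at each j in [4,6]:
  j=4: fails
  j=5: fails
  j=6: fails
No position in the window satisfies it → formula fails.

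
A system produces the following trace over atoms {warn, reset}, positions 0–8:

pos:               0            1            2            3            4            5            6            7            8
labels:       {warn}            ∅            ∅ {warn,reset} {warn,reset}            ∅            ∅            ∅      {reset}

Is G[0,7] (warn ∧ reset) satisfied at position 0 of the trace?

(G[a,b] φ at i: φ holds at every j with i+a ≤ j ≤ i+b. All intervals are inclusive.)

Does not hold

Check (warn ∧ reset) at every j in [0,7]:
  j=0: false
  j=1: false
  j=2: false
  j=3: true
  j=4: true
  j=5: false
  j=6: false
  j=7: false
Fails at j=0 → formula fails.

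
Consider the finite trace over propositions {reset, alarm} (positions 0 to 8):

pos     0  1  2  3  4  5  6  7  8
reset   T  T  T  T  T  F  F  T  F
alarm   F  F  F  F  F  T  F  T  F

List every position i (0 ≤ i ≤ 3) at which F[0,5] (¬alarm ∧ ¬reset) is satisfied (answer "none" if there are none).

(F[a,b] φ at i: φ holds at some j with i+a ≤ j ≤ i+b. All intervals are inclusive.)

1, 2, 3

Evaluate at each i in [0,3]:
  i=0: ✗ (none in [0,5])
  i=1: ✓ (witness j=6)
  i=2: ✓ (witness j=6)
  i=3: ✓ (witness j=6)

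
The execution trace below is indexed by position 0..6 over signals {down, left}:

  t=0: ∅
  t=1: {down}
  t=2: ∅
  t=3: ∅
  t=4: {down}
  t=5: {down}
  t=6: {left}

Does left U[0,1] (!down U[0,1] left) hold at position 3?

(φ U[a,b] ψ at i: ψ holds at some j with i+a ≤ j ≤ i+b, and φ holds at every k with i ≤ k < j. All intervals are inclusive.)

False

Need some j in [3,4] with (!down U[0,1] left), and left at every k in [3,j-1].
  j=3: (!down U[0,1] left) — fails.
  j=4: (!down U[0,1] left) — fails.
No j in the window works → until fails.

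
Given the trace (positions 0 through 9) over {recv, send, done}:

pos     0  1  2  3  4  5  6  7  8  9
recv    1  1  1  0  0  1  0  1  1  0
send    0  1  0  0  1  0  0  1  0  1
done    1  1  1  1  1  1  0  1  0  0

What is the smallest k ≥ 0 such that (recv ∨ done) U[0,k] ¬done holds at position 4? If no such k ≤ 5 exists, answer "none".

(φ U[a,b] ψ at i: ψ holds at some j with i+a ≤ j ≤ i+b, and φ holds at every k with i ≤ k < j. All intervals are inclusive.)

2

Need earliest j ≥ 4 with ¬done, and (recv ∨ done) at every k in [4,j-1].
  j=4: rhs fails.
  j=5: rhs fails.
  j=6: rhs holds; lhs holds on [4,5]. k = 2.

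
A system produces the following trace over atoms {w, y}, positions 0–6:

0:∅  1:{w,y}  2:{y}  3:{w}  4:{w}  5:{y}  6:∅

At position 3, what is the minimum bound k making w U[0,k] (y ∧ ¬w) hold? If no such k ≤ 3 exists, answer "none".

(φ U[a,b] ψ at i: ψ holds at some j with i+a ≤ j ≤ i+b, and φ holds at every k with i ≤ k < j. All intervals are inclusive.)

2

Need earliest j ≥ 3 with (y ∧ ¬w), and w at every k in [3,j-1].
  j=3: rhs fails.
  j=4: rhs fails.
  j=5: rhs holds; lhs holds on [3,4]. k = 2.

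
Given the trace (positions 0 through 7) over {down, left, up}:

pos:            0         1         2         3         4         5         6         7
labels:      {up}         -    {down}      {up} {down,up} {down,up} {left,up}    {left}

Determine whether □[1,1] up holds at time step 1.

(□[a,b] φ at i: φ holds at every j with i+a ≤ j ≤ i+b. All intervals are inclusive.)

Check up at every j in [2,2]:
  j=2: false
Fails at j=2 → formula fails.

No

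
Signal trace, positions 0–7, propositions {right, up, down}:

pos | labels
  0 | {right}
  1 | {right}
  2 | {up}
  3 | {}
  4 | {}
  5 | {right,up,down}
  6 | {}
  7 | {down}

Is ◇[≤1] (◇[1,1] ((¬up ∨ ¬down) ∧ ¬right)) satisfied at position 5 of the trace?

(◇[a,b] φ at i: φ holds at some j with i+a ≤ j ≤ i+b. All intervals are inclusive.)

Check ◇[1,1] ((¬up ∨ ¬down) ∧ ¬right) at each j in [5,6]:
  j=5: holds (witness at 6)
  j=6: holds (witness at 7)
Found at j=5 → formula holds.

Yes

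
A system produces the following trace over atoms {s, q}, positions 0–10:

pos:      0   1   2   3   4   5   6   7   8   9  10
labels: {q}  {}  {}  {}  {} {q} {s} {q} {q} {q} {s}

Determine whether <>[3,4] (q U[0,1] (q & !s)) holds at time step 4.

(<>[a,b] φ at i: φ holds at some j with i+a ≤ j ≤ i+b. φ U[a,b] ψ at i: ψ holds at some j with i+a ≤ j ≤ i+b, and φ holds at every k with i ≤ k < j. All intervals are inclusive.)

Yes

Check (q U[0,1] (q & !s)) at each j in [7,8]:
  j=7: holds
  j=8: holds
Found at j=7 → formula holds.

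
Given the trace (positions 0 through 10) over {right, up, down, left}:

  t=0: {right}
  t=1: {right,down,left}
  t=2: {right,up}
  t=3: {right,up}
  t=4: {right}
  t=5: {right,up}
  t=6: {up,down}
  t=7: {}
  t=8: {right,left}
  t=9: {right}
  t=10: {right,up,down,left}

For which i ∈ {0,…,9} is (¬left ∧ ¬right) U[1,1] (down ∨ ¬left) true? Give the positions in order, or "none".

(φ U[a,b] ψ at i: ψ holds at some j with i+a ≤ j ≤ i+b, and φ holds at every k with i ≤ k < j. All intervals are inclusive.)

Evaluate at each i in [0,9]:
  i=0: ✗ (lhs fails at k=0 before rhs at j=1)
  i=1: ✗ (lhs fails at k=1 before rhs at j=2)
  i=2: ✗ (lhs fails at k=2 before rhs at j=3)
  i=3: ✗ (lhs fails at k=3 before rhs at j=4)
  i=4: ✗ (lhs fails at k=4 before rhs at j=5)
  i=5: ✗ (lhs fails at k=5 before rhs at j=6)
  i=6: ✓ (rhs at j=7; lhs holds on [6,6])
  i=7: ✗ (no rhs in [8,8])
  i=8: ✗ (lhs fails at k=8 before rhs at j=9)
  i=9: ✗ (lhs fails at k=9 before rhs at j=10)

6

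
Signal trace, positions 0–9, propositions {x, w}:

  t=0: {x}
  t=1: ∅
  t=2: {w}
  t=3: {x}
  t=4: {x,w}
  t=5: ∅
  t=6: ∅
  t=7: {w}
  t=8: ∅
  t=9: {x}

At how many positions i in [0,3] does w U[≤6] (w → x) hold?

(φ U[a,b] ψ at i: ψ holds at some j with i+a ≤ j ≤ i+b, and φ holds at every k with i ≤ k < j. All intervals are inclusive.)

Evaluate at each i in [0,3]:
  i=0: ✓ (rhs at j=0)
  i=1: ✓ (rhs at j=1)
  i=2: ✓ (rhs at j=3; lhs holds on [2,2])
  i=3: ✓ (rhs at j=3)
Positions where it holds: {0, 1, 2, 3} → 4.

4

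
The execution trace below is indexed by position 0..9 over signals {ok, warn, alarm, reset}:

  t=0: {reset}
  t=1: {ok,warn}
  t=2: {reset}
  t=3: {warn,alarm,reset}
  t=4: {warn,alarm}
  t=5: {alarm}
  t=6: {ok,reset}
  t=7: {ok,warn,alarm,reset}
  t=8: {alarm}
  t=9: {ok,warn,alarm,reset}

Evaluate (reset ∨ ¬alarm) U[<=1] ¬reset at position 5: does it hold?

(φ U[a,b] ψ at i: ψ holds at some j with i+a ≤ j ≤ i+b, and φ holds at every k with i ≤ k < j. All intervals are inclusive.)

Need some j in [5,6] with ¬reset, and (reset ∨ ¬alarm) at every k in [5,j-1].
  j=5: ¬reset holds; no prefix to check → satisfied.

Yes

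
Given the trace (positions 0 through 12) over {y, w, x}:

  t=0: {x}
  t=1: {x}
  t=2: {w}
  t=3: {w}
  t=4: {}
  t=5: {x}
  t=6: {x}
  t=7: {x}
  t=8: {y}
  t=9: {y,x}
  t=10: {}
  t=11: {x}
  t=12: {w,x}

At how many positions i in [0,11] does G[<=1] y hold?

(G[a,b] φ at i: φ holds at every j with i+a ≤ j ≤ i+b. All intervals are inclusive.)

1

Evaluate at each i in [0,11]:
  i=0: ✗ (fails at j=0)
  i=1: ✗ (fails at j=1)
  i=2: ✗ (fails at j=2)
  i=3: ✗ (fails at j=3)
  i=4: ✗ (fails at j=4)
  i=5: ✗ (fails at j=5)
  i=6: ✗ (fails at j=6)
  i=7: ✗ (fails at j=7)
  i=8: ✓ (all of [8,9])
  i=9: ✗ (fails at j=10)
  i=10: ✗ (fails at j=10)
  i=11: ✗ (fails at j=11)
Positions where it holds: {8} → 1.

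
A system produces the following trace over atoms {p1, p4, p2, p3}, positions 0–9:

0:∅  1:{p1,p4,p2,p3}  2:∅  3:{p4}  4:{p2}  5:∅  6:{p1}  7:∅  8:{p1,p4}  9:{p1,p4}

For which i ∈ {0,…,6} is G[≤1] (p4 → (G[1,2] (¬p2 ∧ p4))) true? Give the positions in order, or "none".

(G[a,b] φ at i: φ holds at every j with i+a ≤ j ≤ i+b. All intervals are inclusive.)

Evaluate at each i in [0,6]:
  i=0: ✗ (fails at j=1)
  i=1: ✗ (fails at j=1)
  i=2: ✗ (fails at j=3)
  i=3: ✗ (fails at j=3)
  i=4: ✓ (all of [4,5])
  i=5: ✓ (all of [5,6])
  i=6: ✓ (all of [6,7])

4, 5, 6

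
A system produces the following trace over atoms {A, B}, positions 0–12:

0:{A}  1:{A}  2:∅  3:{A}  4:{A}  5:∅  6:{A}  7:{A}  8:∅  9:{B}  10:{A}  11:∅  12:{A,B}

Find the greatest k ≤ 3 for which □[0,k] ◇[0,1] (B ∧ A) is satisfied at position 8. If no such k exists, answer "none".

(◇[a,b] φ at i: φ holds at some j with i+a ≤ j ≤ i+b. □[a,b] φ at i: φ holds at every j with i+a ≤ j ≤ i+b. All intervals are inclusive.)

none

◇[0,1] (B ∧ A) must hold from j=8 onward; find where it first fails.
  j=8: fails → no k works.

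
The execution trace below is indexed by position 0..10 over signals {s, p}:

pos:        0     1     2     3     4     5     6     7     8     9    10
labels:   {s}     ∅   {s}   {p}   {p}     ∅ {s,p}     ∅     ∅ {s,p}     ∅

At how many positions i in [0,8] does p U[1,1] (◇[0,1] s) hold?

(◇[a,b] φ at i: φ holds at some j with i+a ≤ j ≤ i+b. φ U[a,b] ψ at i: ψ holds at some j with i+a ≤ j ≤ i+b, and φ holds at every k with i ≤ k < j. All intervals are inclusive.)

1

Evaluate at each i in [0,8]:
  i=0: ✗ (lhs fails at k=0 before rhs at j=1)
  i=1: ✗ (lhs fails at k=1 before rhs at j=2)
  i=2: ✗ (no rhs in [3,3])
  i=3: ✗ (no rhs in [4,4])
  i=4: ✓ (rhs at j=5; lhs holds on [4,4])
  i=5: ✗ (lhs fails at k=5 before rhs at j=6)
  i=6: ✗ (no rhs in [7,7])
  i=7: ✗ (lhs fails at k=7 before rhs at j=8)
  i=8: ✗ (lhs fails at k=8 before rhs at j=9)
Positions where it holds: {4} → 1.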